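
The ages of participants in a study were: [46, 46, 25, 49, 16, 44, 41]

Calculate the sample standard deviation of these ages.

12.5622

Step 1: Compute the mean: 38.1429
Step 2: Sum of squared deviations from the mean: 946.8571
Step 3: Sample variance = 946.8571 / 6 = 157.8095
Step 4: Standard deviation = sqrt(157.8095) = 12.5622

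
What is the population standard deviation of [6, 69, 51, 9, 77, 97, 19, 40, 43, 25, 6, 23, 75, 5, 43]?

28.5965

Step 1: Compute the mean: 39.2
Step 2: Sum of squared deviations from the mean: 12266.4
Step 3: Population variance = 12266.4 / 15 = 817.76
Step 4: Standard deviation = sqrt(817.76) = 28.5965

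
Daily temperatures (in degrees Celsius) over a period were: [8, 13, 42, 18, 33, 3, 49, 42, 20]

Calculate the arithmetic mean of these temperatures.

25.3333

Step 1: Sum all values: 8 + 13 + 42 + 18 + 33 + 3 + 49 + 42 + 20 = 228
Step 2: Count the number of values: n = 9
Step 3: Mean = sum / n = 228 / 9 = 25.3333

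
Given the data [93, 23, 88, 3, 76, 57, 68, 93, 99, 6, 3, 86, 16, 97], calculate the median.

72

Step 1: Sort the data in ascending order: [3, 3, 6, 16, 23, 57, 68, 76, 86, 88, 93, 93, 97, 99]
Step 2: The number of values is n = 14.
Step 3: Since n is even, the median is the average of positions 7 and 8:
  Median = (68 + 76) / 2 = 72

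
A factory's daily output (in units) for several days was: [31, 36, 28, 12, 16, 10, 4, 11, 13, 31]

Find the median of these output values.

14.5

Step 1: Sort the data in ascending order: [4, 10, 11, 12, 13, 16, 28, 31, 31, 36]
Step 2: The number of values is n = 10.
Step 3: Since n is even, the median is the average of positions 5 and 6:
  Median = (13 + 16) / 2 = 14.5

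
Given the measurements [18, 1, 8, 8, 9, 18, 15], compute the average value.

11

Step 1: Sum all values: 18 + 1 + 8 + 8 + 9 + 18 + 15 = 77
Step 2: Count the number of values: n = 7
Step 3: Mean = sum / n = 77 / 7 = 11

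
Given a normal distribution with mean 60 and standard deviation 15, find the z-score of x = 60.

0

Step 1: Recall the z-score formula: z = (x - mu) / sigma
Step 2: Substitute values: z = (60 - 60) / 15
Step 3: z = 0 / 15 = 0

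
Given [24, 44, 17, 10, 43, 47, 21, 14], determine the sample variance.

220.8571

Step 1: Compute the mean: (24 + 44 + 17 + 10 + 43 + 47 + 21 + 14) / 8 = 27.5
Step 2: Compute squared deviations from the mean:
  (24 - 27.5)^2 = 12.25
  (44 - 27.5)^2 = 272.25
  (17 - 27.5)^2 = 110.25
  (10 - 27.5)^2 = 306.25
  (43 - 27.5)^2 = 240.25
  (47 - 27.5)^2 = 380.25
  (21 - 27.5)^2 = 42.25
  (14 - 27.5)^2 = 182.25
Step 3: Sum of squared deviations = 1546
Step 4: Sample variance = 1546 / 7 = 220.8571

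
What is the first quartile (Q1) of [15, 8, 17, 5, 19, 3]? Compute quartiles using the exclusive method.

4.5

Step 1: Sort the data: [3, 5, 8, 15, 17, 19]
Step 2: n = 6
Step 3: Using the exclusive quartile method:
  Q1 = 4.5
  Q2 (median) = 11.5
  Q3 = 17.5
  IQR = Q3 - Q1 = 17.5 - 4.5 = 13
Step 4: Q1 = 4.5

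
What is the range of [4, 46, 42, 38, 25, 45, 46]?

42

Step 1: Identify the maximum value: max = 46
Step 2: Identify the minimum value: min = 4
Step 3: Range = max - min = 46 - 4 = 42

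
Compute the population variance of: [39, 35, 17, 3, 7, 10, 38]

209.3469

Step 1: Compute the mean: (39 + 35 + 17 + 3 + 7 + 10 + 38) / 7 = 21.2857
Step 2: Compute squared deviations from the mean:
  (39 - 21.2857)^2 = 313.7959
  (35 - 21.2857)^2 = 188.0816
  (17 - 21.2857)^2 = 18.3673
  (3 - 21.2857)^2 = 334.3673
  (7 - 21.2857)^2 = 204.0816
  (10 - 21.2857)^2 = 127.3673
  (38 - 21.2857)^2 = 279.3673
Step 3: Sum of squared deviations = 1465.4286
Step 4: Population variance = 1465.4286 / 7 = 209.3469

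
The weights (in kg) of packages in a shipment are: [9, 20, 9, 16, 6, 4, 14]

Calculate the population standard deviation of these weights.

5.3031

Step 1: Compute the mean: 11.1429
Step 2: Sum of squared deviations from the mean: 196.8571
Step 3: Population variance = 196.8571 / 7 = 28.1224
Step 4: Standard deviation = sqrt(28.1224) = 5.3031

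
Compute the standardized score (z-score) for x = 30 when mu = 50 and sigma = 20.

-1

Step 1: Recall the z-score formula: z = (x - mu) / sigma
Step 2: Substitute values: z = (30 - 50) / 20
Step 3: z = -20 / 20 = -1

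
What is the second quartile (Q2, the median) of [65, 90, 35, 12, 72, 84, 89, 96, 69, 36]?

70.5

Step 1: Sort the data: [12, 35, 36, 65, 69, 72, 84, 89, 90, 96]
Step 2: n = 10
Step 3: Q2 is the median. Since n is even, it is the average of the values at positions 5 and 6:
  Q2 = (69 + 72) / 2 = 70.5
Step 4: Q2 = 70.5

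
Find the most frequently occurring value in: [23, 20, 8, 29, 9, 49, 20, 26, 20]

20

Step 1: Count the frequency of each value:
  8: appears 1 time(s)
  9: appears 1 time(s)
  20: appears 3 time(s)
  23: appears 1 time(s)
  26: appears 1 time(s)
  29: appears 1 time(s)
  49: appears 1 time(s)
Step 2: The value 20 appears most frequently (3 times).
Step 3: Mode = 20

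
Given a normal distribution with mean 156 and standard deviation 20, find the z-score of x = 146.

-0.5

Step 1: Recall the z-score formula: z = (x - mu) / sigma
Step 2: Substitute values: z = (146 - 156) / 20
Step 3: z = -10 / 20 = -0.5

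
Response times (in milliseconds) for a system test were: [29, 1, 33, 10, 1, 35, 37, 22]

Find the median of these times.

25.5

Step 1: Sort the data in ascending order: [1, 1, 10, 22, 29, 33, 35, 37]
Step 2: The number of values is n = 8.
Step 3: Since n is even, the median is the average of positions 4 and 5:
  Median = (22 + 29) / 2 = 25.5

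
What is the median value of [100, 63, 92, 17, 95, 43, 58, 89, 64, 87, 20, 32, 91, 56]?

63.5

Step 1: Sort the data in ascending order: [17, 20, 32, 43, 56, 58, 63, 64, 87, 89, 91, 92, 95, 100]
Step 2: The number of values is n = 14.
Step 3: Since n is even, the median is the average of positions 7 and 8:
  Median = (63 + 64) / 2 = 63.5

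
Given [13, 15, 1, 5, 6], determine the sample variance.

34

Step 1: Compute the mean: (13 + 15 + 1 + 5 + 6) / 5 = 8
Step 2: Compute squared deviations from the mean:
  (13 - 8)^2 = 25
  (15 - 8)^2 = 49
  (1 - 8)^2 = 49
  (5 - 8)^2 = 9
  (6 - 8)^2 = 4
Step 3: Sum of squared deviations = 136
Step 4: Sample variance = 136 / 4 = 34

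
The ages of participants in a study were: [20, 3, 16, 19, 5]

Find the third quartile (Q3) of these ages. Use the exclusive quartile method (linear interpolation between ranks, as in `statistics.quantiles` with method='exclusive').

19.5

Step 1: Sort the data: [3, 5, 16, 19, 20]
Step 2: n = 5
Step 3: Using the exclusive quartile method:
  Q1 = 4
  Q2 (median) = 16
  Q3 = 19.5
  IQR = Q3 - Q1 = 19.5 - 4 = 15.5
Step 4: Q3 = 19.5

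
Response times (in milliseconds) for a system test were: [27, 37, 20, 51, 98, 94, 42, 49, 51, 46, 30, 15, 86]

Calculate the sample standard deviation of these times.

27.1428

Step 1: Compute the mean: 49.6923
Step 2: Sum of squared deviations from the mean: 8840.7692
Step 3: Sample variance = 8840.7692 / 12 = 736.7308
Step 4: Standard deviation = sqrt(736.7308) = 27.1428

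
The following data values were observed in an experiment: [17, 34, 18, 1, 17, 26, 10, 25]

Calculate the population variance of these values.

90.25

Step 1: Compute the mean: (17 + 34 + 18 + 1 + 17 + 26 + 10 + 25) / 8 = 18.5
Step 2: Compute squared deviations from the mean:
  (17 - 18.5)^2 = 2.25
  (34 - 18.5)^2 = 240.25
  (18 - 18.5)^2 = 0.25
  (1 - 18.5)^2 = 306.25
  (17 - 18.5)^2 = 2.25
  (26 - 18.5)^2 = 56.25
  (10 - 18.5)^2 = 72.25
  (25 - 18.5)^2 = 42.25
Step 3: Sum of squared deviations = 722
Step 4: Population variance = 722 / 8 = 90.25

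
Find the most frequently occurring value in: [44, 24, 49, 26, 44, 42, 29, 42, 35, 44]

44

Step 1: Count the frequency of each value:
  24: appears 1 time(s)
  26: appears 1 time(s)
  29: appears 1 time(s)
  35: appears 1 time(s)
  42: appears 2 time(s)
  44: appears 3 time(s)
  49: appears 1 time(s)
Step 2: The value 44 appears most frequently (3 times).
Step 3: Mode = 44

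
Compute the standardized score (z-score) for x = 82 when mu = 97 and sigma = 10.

-1.5

Step 1: Recall the z-score formula: z = (x - mu) / sigma
Step 2: Substitute values: z = (82 - 97) / 10
Step 3: z = -15 / 10 = -1.5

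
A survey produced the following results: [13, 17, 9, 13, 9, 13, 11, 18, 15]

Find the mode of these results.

13

Step 1: Count the frequency of each value:
  9: appears 2 time(s)
  11: appears 1 time(s)
  13: appears 3 time(s)
  15: appears 1 time(s)
  17: appears 1 time(s)
  18: appears 1 time(s)
Step 2: The value 13 appears most frequently (3 times).
Step 3: Mode = 13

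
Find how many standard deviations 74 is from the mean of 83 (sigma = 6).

-1.5

Step 1: Recall the z-score formula: z = (x - mu) / sigma
Step 2: Substitute values: z = (74 - 83) / 6
Step 3: z = -9 / 6 = -1.5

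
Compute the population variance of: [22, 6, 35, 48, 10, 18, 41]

217.9184

Step 1: Compute the mean: (22 + 6 + 35 + 48 + 10 + 18 + 41) / 7 = 25.7143
Step 2: Compute squared deviations from the mean:
  (22 - 25.7143)^2 = 13.7959
  (6 - 25.7143)^2 = 388.6531
  (35 - 25.7143)^2 = 86.2245
  (48 - 25.7143)^2 = 496.6531
  (10 - 25.7143)^2 = 246.9388
  (18 - 25.7143)^2 = 59.5102
  (41 - 25.7143)^2 = 233.6531
Step 3: Sum of squared deviations = 1525.4286
Step 4: Population variance = 1525.4286 / 7 = 217.9184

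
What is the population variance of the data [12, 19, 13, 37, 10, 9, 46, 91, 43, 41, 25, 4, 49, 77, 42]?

599.8489

Step 1: Compute the mean: (12 + 19 + 13 + 37 + 10 + 9 + 46 + 91 + 43 + 41 + 25 + 4 + 49 + 77 + 42) / 15 = 34.5333
Step 2: Compute squared deviations from the mean:
  (12 - 34.5333)^2 = 507.7511
  (19 - 34.5333)^2 = 241.2844
  (13 - 34.5333)^2 = 463.6844
  (37 - 34.5333)^2 = 6.0844
  (10 - 34.5333)^2 = 601.8844
  (9 - 34.5333)^2 = 651.9511
  (46 - 34.5333)^2 = 131.4844
  (91 - 34.5333)^2 = 3188.4844
  (43 - 34.5333)^2 = 71.6844
  (41 - 34.5333)^2 = 41.8178
  (25 - 34.5333)^2 = 90.8844
  (4 - 34.5333)^2 = 932.2844
  (49 - 34.5333)^2 = 209.2844
  (77 - 34.5333)^2 = 1803.4178
  (42 - 34.5333)^2 = 55.7511
Step 3: Sum of squared deviations = 8997.7333
Step 4: Population variance = 8997.7333 / 15 = 599.8489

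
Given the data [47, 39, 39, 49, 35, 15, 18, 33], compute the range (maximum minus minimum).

34

Step 1: Identify the maximum value: max = 49
Step 2: Identify the minimum value: min = 15
Step 3: Range = max - min = 49 - 15 = 34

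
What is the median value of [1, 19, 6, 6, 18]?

6

Step 1: Sort the data in ascending order: [1, 6, 6, 18, 19]
Step 2: The number of values is n = 5.
Step 3: Since n is odd, the median is the middle value at position 3: 6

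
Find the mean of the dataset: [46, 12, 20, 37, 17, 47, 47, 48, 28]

33.5556

Step 1: Sum all values: 46 + 12 + 20 + 37 + 17 + 47 + 47 + 48 + 28 = 302
Step 2: Count the number of values: n = 9
Step 3: Mean = sum / n = 302 / 9 = 33.5556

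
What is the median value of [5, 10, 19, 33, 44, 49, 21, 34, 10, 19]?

20

Step 1: Sort the data in ascending order: [5, 10, 10, 19, 19, 21, 33, 34, 44, 49]
Step 2: The number of values is n = 10.
Step 3: Since n is even, the median is the average of positions 5 and 6:
  Median = (19 + 21) / 2 = 20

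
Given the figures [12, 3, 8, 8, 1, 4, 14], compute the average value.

7.1429

Step 1: Sum all values: 12 + 3 + 8 + 8 + 1 + 4 + 14 = 50
Step 2: Count the number of values: n = 7
Step 3: Mean = sum / n = 50 / 7 = 7.1429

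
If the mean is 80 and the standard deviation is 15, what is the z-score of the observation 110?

2

Step 1: Recall the z-score formula: z = (x - mu) / sigma
Step 2: Substitute values: z = (110 - 80) / 15
Step 3: z = 30 / 15 = 2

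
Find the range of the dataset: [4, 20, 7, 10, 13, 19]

16

Step 1: Identify the maximum value: max = 20
Step 2: Identify the minimum value: min = 4
Step 3: Range = max - min = 20 - 4 = 16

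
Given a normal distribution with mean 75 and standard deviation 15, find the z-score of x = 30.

-3

Step 1: Recall the z-score formula: z = (x - mu) / sigma
Step 2: Substitute values: z = (30 - 75) / 15
Step 3: z = -45 / 15 = -3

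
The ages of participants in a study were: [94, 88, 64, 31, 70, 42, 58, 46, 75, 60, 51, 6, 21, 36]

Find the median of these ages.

54.5

Step 1: Sort the data in ascending order: [6, 21, 31, 36, 42, 46, 51, 58, 60, 64, 70, 75, 88, 94]
Step 2: The number of values is n = 14.
Step 3: Since n is even, the median is the average of positions 7 and 8:
  Median = (51 + 58) / 2 = 54.5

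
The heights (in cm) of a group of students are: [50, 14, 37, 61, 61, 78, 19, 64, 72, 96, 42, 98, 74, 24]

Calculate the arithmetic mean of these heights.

56.4286

Step 1: Sum all values: 50 + 14 + 37 + 61 + 61 + 78 + 19 + 64 + 72 + 96 + 42 + 98 + 74 + 24 = 790
Step 2: Count the number of values: n = 14
Step 3: Mean = sum / n = 790 / 14 = 56.4286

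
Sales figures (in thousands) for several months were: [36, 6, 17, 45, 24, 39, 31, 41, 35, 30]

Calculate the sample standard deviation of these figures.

11.8715

Step 1: Compute the mean: 30.4
Step 2: Sum of squared deviations from the mean: 1268.4
Step 3: Sample variance = 1268.4 / 9 = 140.9333
Step 4: Standard deviation = sqrt(140.9333) = 11.8715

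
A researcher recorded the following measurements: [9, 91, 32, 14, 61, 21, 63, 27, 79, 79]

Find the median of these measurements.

46.5

Step 1: Sort the data in ascending order: [9, 14, 21, 27, 32, 61, 63, 79, 79, 91]
Step 2: The number of values is n = 10.
Step 3: Since n is even, the median is the average of positions 5 and 6:
  Median = (32 + 61) / 2 = 46.5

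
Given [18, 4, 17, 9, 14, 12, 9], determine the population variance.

20.9796

Step 1: Compute the mean: (18 + 4 + 17 + 9 + 14 + 12 + 9) / 7 = 11.8571
Step 2: Compute squared deviations from the mean:
  (18 - 11.8571)^2 = 37.7347
  (4 - 11.8571)^2 = 61.7347
  (17 - 11.8571)^2 = 26.449
  (9 - 11.8571)^2 = 8.1633
  (14 - 11.8571)^2 = 4.5918
  (12 - 11.8571)^2 = 0.0204
  (9 - 11.8571)^2 = 8.1633
Step 3: Sum of squared deviations = 146.8571
Step 4: Population variance = 146.8571 / 7 = 20.9796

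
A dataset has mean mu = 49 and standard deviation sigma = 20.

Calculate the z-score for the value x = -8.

-2.85

Step 1: Recall the z-score formula: z = (x - mu) / sigma
Step 2: Substitute values: z = (-8 - 49) / 20
Step 3: z = -57 / 20 = -2.85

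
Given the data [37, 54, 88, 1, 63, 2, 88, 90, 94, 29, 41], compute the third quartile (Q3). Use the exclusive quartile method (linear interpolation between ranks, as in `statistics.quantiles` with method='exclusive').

88

Step 1: Sort the data: [1, 2, 29, 37, 41, 54, 63, 88, 88, 90, 94]
Step 2: n = 11
Step 3: Using the exclusive quartile method:
  Q1 = 29
  Q2 (median) = 54
  Q3 = 88
  IQR = Q3 - Q1 = 88 - 29 = 59
Step 4: Q3 = 88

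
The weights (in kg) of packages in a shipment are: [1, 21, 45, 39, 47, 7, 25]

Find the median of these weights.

25

Step 1: Sort the data in ascending order: [1, 7, 21, 25, 39, 45, 47]
Step 2: The number of values is n = 7.
Step 3: Since n is odd, the median is the middle value at position 4: 25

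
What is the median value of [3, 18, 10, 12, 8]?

10

Step 1: Sort the data in ascending order: [3, 8, 10, 12, 18]
Step 2: The number of values is n = 5.
Step 3: Since n is odd, the median is the middle value at position 3: 10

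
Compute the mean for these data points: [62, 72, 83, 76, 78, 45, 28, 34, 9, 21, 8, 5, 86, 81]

49.1429

Step 1: Sum all values: 62 + 72 + 83 + 76 + 78 + 45 + 28 + 34 + 9 + 21 + 8 + 5 + 86 + 81 = 688
Step 2: Count the number of values: n = 14
Step 3: Mean = sum / n = 688 / 14 = 49.1429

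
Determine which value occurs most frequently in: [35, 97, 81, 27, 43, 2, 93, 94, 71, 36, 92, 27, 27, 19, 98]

27

Step 1: Count the frequency of each value:
  2: appears 1 time(s)
  19: appears 1 time(s)
  27: appears 3 time(s)
  35: appears 1 time(s)
  36: appears 1 time(s)
  43: appears 1 time(s)
  71: appears 1 time(s)
  81: appears 1 time(s)
  92: appears 1 time(s)
  93: appears 1 time(s)
  94: appears 1 time(s)
  97: appears 1 time(s)
  98: appears 1 time(s)
Step 2: The value 27 appears most frequently (3 times).
Step 3: Mode = 27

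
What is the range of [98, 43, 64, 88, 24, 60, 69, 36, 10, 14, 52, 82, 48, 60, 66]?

88

Step 1: Identify the maximum value: max = 98
Step 2: Identify the minimum value: min = 10
Step 3: Range = max - min = 98 - 10 = 88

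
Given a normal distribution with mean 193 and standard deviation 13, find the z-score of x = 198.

0.3846

Step 1: Recall the z-score formula: z = (x - mu) / sigma
Step 2: Substitute values: z = (198 - 193) / 13
Step 3: z = 5 / 13 = 0.3846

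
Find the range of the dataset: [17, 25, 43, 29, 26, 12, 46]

34

Step 1: Identify the maximum value: max = 46
Step 2: Identify the minimum value: min = 12
Step 3: Range = max - min = 46 - 12 = 34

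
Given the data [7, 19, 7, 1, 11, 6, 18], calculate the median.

7

Step 1: Sort the data in ascending order: [1, 6, 7, 7, 11, 18, 19]
Step 2: The number of values is n = 7.
Step 3: Since n is odd, the median is the middle value at position 4: 7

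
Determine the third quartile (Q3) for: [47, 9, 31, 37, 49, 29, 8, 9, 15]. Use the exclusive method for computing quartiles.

42

Step 1: Sort the data: [8, 9, 9, 15, 29, 31, 37, 47, 49]
Step 2: n = 9
Step 3: Using the exclusive quartile method:
  Q1 = 9
  Q2 (median) = 29
  Q3 = 42
  IQR = Q3 - Q1 = 42 - 9 = 33
Step 4: Q3 = 42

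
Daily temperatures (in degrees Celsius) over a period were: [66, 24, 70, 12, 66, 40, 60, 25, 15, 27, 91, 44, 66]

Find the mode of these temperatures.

66

Step 1: Count the frequency of each value:
  12: appears 1 time(s)
  15: appears 1 time(s)
  24: appears 1 time(s)
  25: appears 1 time(s)
  27: appears 1 time(s)
  40: appears 1 time(s)
  44: appears 1 time(s)
  60: appears 1 time(s)
  66: appears 3 time(s)
  70: appears 1 time(s)
  91: appears 1 time(s)
Step 2: The value 66 appears most frequently (3 times).
Step 3: Mode = 66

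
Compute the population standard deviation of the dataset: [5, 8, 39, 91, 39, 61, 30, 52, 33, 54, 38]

22.9167

Step 1: Compute the mean: 40.9091
Step 2: Sum of squared deviations from the mean: 5776.9091
Step 3: Population variance = 5776.9091 / 11 = 525.1736
Step 4: Standard deviation = sqrt(525.1736) = 22.9167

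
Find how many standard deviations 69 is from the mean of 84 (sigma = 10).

-1.5

Step 1: Recall the z-score formula: z = (x - mu) / sigma
Step 2: Substitute values: z = (69 - 84) / 10
Step 3: z = -15 / 10 = -1.5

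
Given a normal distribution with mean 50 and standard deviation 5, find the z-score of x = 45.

-1

Step 1: Recall the z-score formula: z = (x - mu) / sigma
Step 2: Substitute values: z = (45 - 50) / 5
Step 3: z = -5 / 5 = -1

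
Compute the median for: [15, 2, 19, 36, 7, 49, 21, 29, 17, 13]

18

Step 1: Sort the data in ascending order: [2, 7, 13, 15, 17, 19, 21, 29, 36, 49]
Step 2: The number of values is n = 10.
Step 3: Since n is even, the median is the average of positions 5 and 6:
  Median = (17 + 19) / 2 = 18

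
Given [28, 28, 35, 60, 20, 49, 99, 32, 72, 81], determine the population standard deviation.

25.2238

Step 1: Compute the mean: 50.4
Step 2: Sum of squared deviations from the mean: 6362.4
Step 3: Population variance = 6362.4 / 10 = 636.24
Step 4: Standard deviation = sqrt(636.24) = 25.2238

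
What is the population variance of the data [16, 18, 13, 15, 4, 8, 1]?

35.9184

Step 1: Compute the mean: (16 + 18 + 13 + 15 + 4 + 8 + 1) / 7 = 10.7143
Step 2: Compute squared deviations from the mean:
  (16 - 10.7143)^2 = 27.9388
  (18 - 10.7143)^2 = 53.0816
  (13 - 10.7143)^2 = 5.2245
  (15 - 10.7143)^2 = 18.3673
  (4 - 10.7143)^2 = 45.0816
  (8 - 10.7143)^2 = 7.3673
  (1 - 10.7143)^2 = 94.3673
Step 3: Sum of squared deviations = 251.4286
Step 4: Population variance = 251.4286 / 7 = 35.9184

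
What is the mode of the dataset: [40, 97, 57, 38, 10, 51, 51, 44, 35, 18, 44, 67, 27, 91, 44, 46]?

44

Step 1: Count the frequency of each value:
  10: appears 1 time(s)
  18: appears 1 time(s)
  27: appears 1 time(s)
  35: appears 1 time(s)
  38: appears 1 time(s)
  40: appears 1 time(s)
  44: appears 3 time(s)
  46: appears 1 time(s)
  51: appears 2 time(s)
  57: appears 1 time(s)
  67: appears 1 time(s)
  91: appears 1 time(s)
  97: appears 1 time(s)
Step 2: The value 44 appears most frequently (3 times).
Step 3: Mode = 44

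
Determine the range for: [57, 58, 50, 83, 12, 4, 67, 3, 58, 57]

80

Step 1: Identify the maximum value: max = 83
Step 2: Identify the minimum value: min = 3
Step 3: Range = max - min = 83 - 3 = 80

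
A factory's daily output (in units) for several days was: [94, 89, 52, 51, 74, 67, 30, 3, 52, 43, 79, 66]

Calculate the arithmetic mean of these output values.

58.3333

Step 1: Sum all values: 94 + 89 + 52 + 51 + 74 + 67 + 30 + 3 + 52 + 43 + 79 + 66 = 700
Step 2: Count the number of values: n = 12
Step 3: Mean = sum / n = 700 / 12 = 58.3333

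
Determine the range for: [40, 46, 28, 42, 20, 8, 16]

38

Step 1: Identify the maximum value: max = 46
Step 2: Identify the minimum value: min = 8
Step 3: Range = max - min = 46 - 8 = 38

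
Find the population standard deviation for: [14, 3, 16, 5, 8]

5.0359

Step 1: Compute the mean: 9.2
Step 2: Sum of squared deviations from the mean: 126.8
Step 3: Population variance = 126.8 / 5 = 25.36
Step 4: Standard deviation = sqrt(25.36) = 5.0359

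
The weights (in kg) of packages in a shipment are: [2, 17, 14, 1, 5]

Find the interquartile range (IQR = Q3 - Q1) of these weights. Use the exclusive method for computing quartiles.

14

Step 1: Sort the data: [1, 2, 5, 14, 17]
Step 2: n = 5
Step 3: Using the exclusive quartile method:
  Q1 = 1.5
  Q2 (median) = 5
  Q3 = 15.5
  IQR = Q3 - Q1 = 15.5 - 1.5 = 14
Step 4: IQR = 14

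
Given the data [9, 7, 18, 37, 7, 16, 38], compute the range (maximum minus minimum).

31

Step 1: Identify the maximum value: max = 38
Step 2: Identify the minimum value: min = 7
Step 3: Range = max - min = 38 - 7 = 31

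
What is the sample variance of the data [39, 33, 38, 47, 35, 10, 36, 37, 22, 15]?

136.4

Step 1: Compute the mean: (39 + 33 + 38 + 47 + 35 + 10 + 36 + 37 + 22 + 15) / 10 = 31.2
Step 2: Compute squared deviations from the mean:
  (39 - 31.2)^2 = 60.84
  (33 - 31.2)^2 = 3.24
  (38 - 31.2)^2 = 46.24
  (47 - 31.2)^2 = 249.64
  (35 - 31.2)^2 = 14.44
  (10 - 31.2)^2 = 449.44
  (36 - 31.2)^2 = 23.04
  (37 - 31.2)^2 = 33.64
  (22 - 31.2)^2 = 84.64
  (15 - 31.2)^2 = 262.44
Step 3: Sum of squared deviations = 1227.6
Step 4: Sample variance = 1227.6 / 9 = 136.4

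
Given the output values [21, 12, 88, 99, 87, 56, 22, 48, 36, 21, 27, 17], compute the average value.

44.5

Step 1: Sum all values: 21 + 12 + 88 + 99 + 87 + 56 + 22 + 48 + 36 + 21 + 27 + 17 = 534
Step 2: Count the number of values: n = 12
Step 3: Mean = sum / n = 534 / 12 = 44.5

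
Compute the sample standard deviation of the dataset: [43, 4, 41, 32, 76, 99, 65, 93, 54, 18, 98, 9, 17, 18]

33.7197

Step 1: Compute the mean: 47.6429
Step 2: Sum of squared deviations from the mean: 14781.2143
Step 3: Sample variance = 14781.2143 / 13 = 1137.0165
Step 4: Standard deviation = sqrt(1137.0165) = 33.7197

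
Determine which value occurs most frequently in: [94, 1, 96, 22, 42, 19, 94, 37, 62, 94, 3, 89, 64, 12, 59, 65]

94

Step 1: Count the frequency of each value:
  1: appears 1 time(s)
  3: appears 1 time(s)
  12: appears 1 time(s)
  19: appears 1 time(s)
  22: appears 1 time(s)
  37: appears 1 time(s)
  42: appears 1 time(s)
  59: appears 1 time(s)
  62: appears 1 time(s)
  64: appears 1 time(s)
  65: appears 1 time(s)
  89: appears 1 time(s)
  94: appears 3 time(s)
  96: appears 1 time(s)
Step 2: The value 94 appears most frequently (3 times).
Step 3: Mode = 94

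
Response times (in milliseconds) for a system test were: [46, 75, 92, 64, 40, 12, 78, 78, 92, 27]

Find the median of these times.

69.5

Step 1: Sort the data in ascending order: [12, 27, 40, 46, 64, 75, 78, 78, 92, 92]
Step 2: The number of values is n = 10.
Step 3: Since n is even, the median is the average of positions 5 and 6:
  Median = (64 + 75) / 2 = 69.5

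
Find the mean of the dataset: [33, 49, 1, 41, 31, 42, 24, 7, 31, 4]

26.3

Step 1: Sum all values: 33 + 49 + 1 + 41 + 31 + 42 + 24 + 7 + 31 + 4 = 263
Step 2: Count the number of values: n = 10
Step 3: Mean = sum / n = 263 / 10 = 26.3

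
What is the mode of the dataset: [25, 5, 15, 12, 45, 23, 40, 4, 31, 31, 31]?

31

Step 1: Count the frequency of each value:
  4: appears 1 time(s)
  5: appears 1 time(s)
  12: appears 1 time(s)
  15: appears 1 time(s)
  23: appears 1 time(s)
  25: appears 1 time(s)
  31: appears 3 time(s)
  40: appears 1 time(s)
  45: appears 1 time(s)
Step 2: The value 31 appears most frequently (3 times).
Step 3: Mode = 31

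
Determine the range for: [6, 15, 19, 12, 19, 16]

13

Step 1: Identify the maximum value: max = 19
Step 2: Identify the minimum value: min = 6
Step 3: Range = max - min = 19 - 6 = 13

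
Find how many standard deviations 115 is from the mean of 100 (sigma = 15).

1

Step 1: Recall the z-score formula: z = (x - mu) / sigma
Step 2: Substitute values: z = (115 - 100) / 15
Step 3: z = 15 / 15 = 1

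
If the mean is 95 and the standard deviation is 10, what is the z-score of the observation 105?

1

Step 1: Recall the z-score formula: z = (x - mu) / sigma
Step 2: Substitute values: z = (105 - 95) / 10
Step 3: z = 10 / 10 = 1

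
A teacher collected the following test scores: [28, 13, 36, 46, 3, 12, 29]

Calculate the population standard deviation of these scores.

14.0146

Step 1: Compute the mean: 23.8571
Step 2: Sum of squared deviations from the mean: 1374.8571
Step 3: Population variance = 1374.8571 / 7 = 196.4082
Step 4: Standard deviation = sqrt(196.4082) = 14.0146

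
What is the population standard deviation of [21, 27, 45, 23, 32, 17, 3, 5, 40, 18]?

12.8798

Step 1: Compute the mean: 23.1
Step 2: Sum of squared deviations from the mean: 1658.9
Step 3: Population variance = 1658.9 / 10 = 165.89
Step 4: Standard deviation = sqrt(165.89) = 12.8798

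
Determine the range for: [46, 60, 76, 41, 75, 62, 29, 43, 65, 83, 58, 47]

54

Step 1: Identify the maximum value: max = 83
Step 2: Identify the minimum value: min = 29
Step 3: Range = max - min = 83 - 29 = 54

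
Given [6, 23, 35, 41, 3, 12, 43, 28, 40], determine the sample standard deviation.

15.5242

Step 1: Compute the mean: 25.6667
Step 2: Sum of squared deviations from the mean: 1928
Step 3: Sample variance = 1928 / 8 = 241
Step 4: Standard deviation = sqrt(241) = 15.5242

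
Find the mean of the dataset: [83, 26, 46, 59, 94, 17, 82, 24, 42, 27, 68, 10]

48.1667

Step 1: Sum all values: 83 + 26 + 46 + 59 + 94 + 17 + 82 + 24 + 42 + 27 + 68 + 10 = 578
Step 2: Count the number of values: n = 12
Step 3: Mean = sum / n = 578 / 12 = 48.1667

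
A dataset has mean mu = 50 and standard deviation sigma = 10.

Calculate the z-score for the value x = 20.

-3

Step 1: Recall the z-score formula: z = (x - mu) / sigma
Step 2: Substitute values: z = (20 - 50) / 10
Step 3: z = -30 / 10 = -3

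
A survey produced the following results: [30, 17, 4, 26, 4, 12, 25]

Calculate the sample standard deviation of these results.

10.6212

Step 1: Compute the mean: 16.8571
Step 2: Sum of squared deviations from the mean: 676.8571
Step 3: Sample variance = 676.8571 / 6 = 112.8095
Step 4: Standard deviation = sqrt(112.8095) = 10.6212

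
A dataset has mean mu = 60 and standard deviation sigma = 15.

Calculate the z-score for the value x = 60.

0

Step 1: Recall the z-score formula: z = (x - mu) / sigma
Step 2: Substitute values: z = (60 - 60) / 15
Step 3: z = 0 / 15 = 0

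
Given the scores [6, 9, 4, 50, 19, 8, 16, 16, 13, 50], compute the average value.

19.1

Step 1: Sum all values: 6 + 9 + 4 + 50 + 19 + 8 + 16 + 16 + 13 + 50 = 191
Step 2: Count the number of values: n = 10
Step 3: Mean = sum / n = 191 / 10 = 19.1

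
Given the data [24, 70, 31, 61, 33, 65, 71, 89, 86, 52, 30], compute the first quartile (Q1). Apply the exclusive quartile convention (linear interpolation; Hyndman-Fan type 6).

31

Step 1: Sort the data: [24, 30, 31, 33, 52, 61, 65, 70, 71, 86, 89]
Step 2: n = 11
Step 3: Using the exclusive quartile method:
  Q1 = 31
  Q2 (median) = 61
  Q3 = 71
  IQR = Q3 - Q1 = 71 - 31 = 40
Step 4: Q1 = 31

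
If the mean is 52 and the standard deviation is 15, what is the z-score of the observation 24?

-1.8667

Step 1: Recall the z-score formula: z = (x - mu) / sigma
Step 2: Substitute values: z = (24 - 52) / 15
Step 3: z = -28 / 15 = -1.8667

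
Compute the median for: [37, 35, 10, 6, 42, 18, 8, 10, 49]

18

Step 1: Sort the data in ascending order: [6, 8, 10, 10, 18, 35, 37, 42, 49]
Step 2: The number of values is n = 9.
Step 3: Since n is odd, the median is the middle value at position 5: 18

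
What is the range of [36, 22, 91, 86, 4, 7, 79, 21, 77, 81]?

87

Step 1: Identify the maximum value: max = 91
Step 2: Identify the minimum value: min = 4
Step 3: Range = max - min = 91 - 4 = 87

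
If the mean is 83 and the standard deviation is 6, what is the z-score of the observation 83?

0

Step 1: Recall the z-score formula: z = (x - mu) / sigma
Step 2: Substitute values: z = (83 - 83) / 6
Step 3: z = 0 / 6 = 0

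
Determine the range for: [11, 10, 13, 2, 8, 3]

11

Step 1: Identify the maximum value: max = 13
Step 2: Identify the minimum value: min = 2
Step 3: Range = max - min = 13 - 2 = 11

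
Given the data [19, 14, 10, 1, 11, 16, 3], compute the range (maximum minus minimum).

18

Step 1: Identify the maximum value: max = 19
Step 2: Identify the minimum value: min = 1
Step 3: Range = max - min = 19 - 1 = 18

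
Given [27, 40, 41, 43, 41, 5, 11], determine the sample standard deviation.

15.84

Step 1: Compute the mean: 29.7143
Step 2: Sum of squared deviations from the mean: 1505.4286
Step 3: Sample variance = 1505.4286 / 6 = 250.9048
Step 4: Standard deviation = sqrt(250.9048) = 15.84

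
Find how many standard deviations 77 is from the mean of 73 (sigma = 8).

0.5

Step 1: Recall the z-score formula: z = (x - mu) / sigma
Step 2: Substitute values: z = (77 - 73) / 8
Step 3: z = 4 / 8 = 0.5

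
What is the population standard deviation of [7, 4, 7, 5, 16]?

4.2615

Step 1: Compute the mean: 7.8
Step 2: Sum of squared deviations from the mean: 90.8
Step 3: Population variance = 90.8 / 5 = 18.16
Step 4: Standard deviation = sqrt(18.16) = 4.2615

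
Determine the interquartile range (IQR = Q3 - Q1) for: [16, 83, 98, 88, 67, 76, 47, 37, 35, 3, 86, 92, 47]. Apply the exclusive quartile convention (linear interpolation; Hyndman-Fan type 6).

51

Step 1: Sort the data: [3, 16, 35, 37, 47, 47, 67, 76, 83, 86, 88, 92, 98]
Step 2: n = 13
Step 3: Using the exclusive quartile method:
  Q1 = 36
  Q2 (median) = 67
  Q3 = 87
  IQR = Q3 - Q1 = 87 - 36 = 51
Step 4: IQR = 51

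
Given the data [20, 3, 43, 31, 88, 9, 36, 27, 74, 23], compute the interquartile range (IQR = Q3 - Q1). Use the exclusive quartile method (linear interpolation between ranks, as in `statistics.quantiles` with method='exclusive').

33.5

Step 1: Sort the data: [3, 9, 20, 23, 27, 31, 36, 43, 74, 88]
Step 2: n = 10
Step 3: Using the exclusive quartile method:
  Q1 = 17.25
  Q2 (median) = 29
  Q3 = 50.75
  IQR = Q3 - Q1 = 50.75 - 17.25 = 33.5
Step 4: IQR = 33.5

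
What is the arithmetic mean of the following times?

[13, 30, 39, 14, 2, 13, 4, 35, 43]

21.4444

Step 1: Sum all values: 13 + 30 + 39 + 14 + 2 + 13 + 4 + 35 + 43 = 193
Step 2: Count the number of values: n = 9
Step 3: Mean = sum / n = 193 / 9 = 21.4444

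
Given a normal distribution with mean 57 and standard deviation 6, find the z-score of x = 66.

1.5

Step 1: Recall the z-score formula: z = (x - mu) / sigma
Step 2: Substitute values: z = (66 - 57) / 6
Step 3: z = 9 / 6 = 1.5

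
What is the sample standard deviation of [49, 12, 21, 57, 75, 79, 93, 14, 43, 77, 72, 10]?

29.8598

Step 1: Compute the mean: 50.1667
Step 2: Sum of squared deviations from the mean: 9807.6667
Step 3: Sample variance = 9807.6667 / 11 = 891.6061
Step 4: Standard deviation = sqrt(891.6061) = 29.8598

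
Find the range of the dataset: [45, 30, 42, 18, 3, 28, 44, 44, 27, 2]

43

Step 1: Identify the maximum value: max = 45
Step 2: Identify the minimum value: min = 2
Step 3: Range = max - min = 45 - 2 = 43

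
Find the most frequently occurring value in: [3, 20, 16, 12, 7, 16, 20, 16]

16

Step 1: Count the frequency of each value:
  3: appears 1 time(s)
  7: appears 1 time(s)
  12: appears 1 time(s)
  16: appears 3 time(s)
  20: appears 2 time(s)
Step 2: The value 16 appears most frequently (3 times).
Step 3: Mode = 16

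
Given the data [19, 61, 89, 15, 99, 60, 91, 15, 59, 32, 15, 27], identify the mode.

15

Step 1: Count the frequency of each value:
  15: appears 3 time(s)
  19: appears 1 time(s)
  27: appears 1 time(s)
  32: appears 1 time(s)
  59: appears 1 time(s)
  60: appears 1 time(s)
  61: appears 1 time(s)
  89: appears 1 time(s)
  91: appears 1 time(s)
  99: appears 1 time(s)
Step 2: The value 15 appears most frequently (3 times).
Step 3: Mode = 15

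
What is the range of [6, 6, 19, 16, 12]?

13

Step 1: Identify the maximum value: max = 19
Step 2: Identify the minimum value: min = 6
Step 3: Range = max - min = 19 - 6 = 13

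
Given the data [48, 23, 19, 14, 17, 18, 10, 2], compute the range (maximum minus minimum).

46

Step 1: Identify the maximum value: max = 48
Step 2: Identify the minimum value: min = 2
Step 3: Range = max - min = 48 - 2 = 46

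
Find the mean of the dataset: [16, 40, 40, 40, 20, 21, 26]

29

Step 1: Sum all values: 16 + 40 + 40 + 40 + 20 + 21 + 26 = 203
Step 2: Count the number of values: n = 7
Step 3: Mean = sum / n = 203 / 7 = 29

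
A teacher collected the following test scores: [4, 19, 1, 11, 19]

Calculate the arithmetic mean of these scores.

10.8

Step 1: Sum all values: 4 + 19 + 1 + 11 + 19 = 54
Step 2: Count the number of values: n = 5
Step 3: Mean = sum / n = 54 / 5 = 10.8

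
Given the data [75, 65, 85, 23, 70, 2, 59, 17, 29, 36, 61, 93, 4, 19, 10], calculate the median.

36

Step 1: Sort the data in ascending order: [2, 4, 10, 17, 19, 23, 29, 36, 59, 61, 65, 70, 75, 85, 93]
Step 2: The number of values is n = 15.
Step 3: Since n is odd, the median is the middle value at position 8: 36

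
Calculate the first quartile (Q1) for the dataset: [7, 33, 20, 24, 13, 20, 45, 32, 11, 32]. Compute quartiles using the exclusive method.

12.5

Step 1: Sort the data: [7, 11, 13, 20, 20, 24, 32, 32, 33, 45]
Step 2: n = 10
Step 3: Using the exclusive quartile method:
  Q1 = 12.5
  Q2 (median) = 22
  Q3 = 32.25
  IQR = Q3 - Q1 = 32.25 - 12.5 = 19.75
Step 4: Q1 = 12.5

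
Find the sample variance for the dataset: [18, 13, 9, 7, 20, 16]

26.1667

Step 1: Compute the mean: (18 + 13 + 9 + 7 + 20 + 16) / 6 = 13.8333
Step 2: Compute squared deviations from the mean:
  (18 - 13.8333)^2 = 17.3611
  (13 - 13.8333)^2 = 0.6944
  (9 - 13.8333)^2 = 23.3611
  (7 - 13.8333)^2 = 46.6944
  (20 - 13.8333)^2 = 38.0278
  (16 - 13.8333)^2 = 4.6944
Step 3: Sum of squared deviations = 130.8333
Step 4: Sample variance = 130.8333 / 5 = 26.1667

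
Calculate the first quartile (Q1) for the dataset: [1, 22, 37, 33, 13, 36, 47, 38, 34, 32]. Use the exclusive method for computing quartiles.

19.75

Step 1: Sort the data: [1, 13, 22, 32, 33, 34, 36, 37, 38, 47]
Step 2: n = 10
Step 3: Using the exclusive quartile method:
  Q1 = 19.75
  Q2 (median) = 33.5
  Q3 = 37.25
  IQR = Q3 - Q1 = 37.25 - 19.75 = 17.5
Step 4: Q1 = 19.75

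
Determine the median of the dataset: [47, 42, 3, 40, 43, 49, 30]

42

Step 1: Sort the data in ascending order: [3, 30, 40, 42, 43, 47, 49]
Step 2: The number of values is n = 7.
Step 3: Since n is odd, the median is the middle value at position 4: 42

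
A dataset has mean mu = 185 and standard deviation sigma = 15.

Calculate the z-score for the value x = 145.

-2.6667

Step 1: Recall the z-score formula: z = (x - mu) / sigma
Step 2: Substitute values: z = (145 - 185) / 15
Step 3: z = -40 / 15 = -2.6667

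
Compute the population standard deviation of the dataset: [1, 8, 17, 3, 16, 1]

6.675

Step 1: Compute the mean: 7.6667
Step 2: Sum of squared deviations from the mean: 267.3333
Step 3: Population variance = 267.3333 / 6 = 44.5556
Step 4: Standard deviation = sqrt(44.5556) = 6.675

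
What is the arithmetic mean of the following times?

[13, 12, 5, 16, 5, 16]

11.1667

Step 1: Sum all values: 13 + 12 + 5 + 16 + 5 + 16 = 67
Step 2: Count the number of values: n = 6
Step 3: Mean = sum / n = 67 / 6 = 11.1667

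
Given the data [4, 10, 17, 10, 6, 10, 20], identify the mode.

10

Step 1: Count the frequency of each value:
  4: appears 1 time(s)
  6: appears 1 time(s)
  10: appears 3 time(s)
  17: appears 1 time(s)
  20: appears 1 time(s)
Step 2: The value 10 appears most frequently (3 times).
Step 3: Mode = 10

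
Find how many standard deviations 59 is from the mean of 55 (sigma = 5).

0.8

Step 1: Recall the z-score formula: z = (x - mu) / sigma
Step 2: Substitute values: z = (59 - 55) / 5
Step 3: z = 4 / 5 = 0.8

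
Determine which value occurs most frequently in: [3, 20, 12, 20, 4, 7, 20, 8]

20

Step 1: Count the frequency of each value:
  3: appears 1 time(s)
  4: appears 1 time(s)
  7: appears 1 time(s)
  8: appears 1 time(s)
  12: appears 1 time(s)
  20: appears 3 time(s)
Step 2: The value 20 appears most frequently (3 times).
Step 3: Mode = 20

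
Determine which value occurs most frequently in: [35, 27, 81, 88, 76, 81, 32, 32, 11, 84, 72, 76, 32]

32

Step 1: Count the frequency of each value:
  11: appears 1 time(s)
  27: appears 1 time(s)
  32: appears 3 time(s)
  35: appears 1 time(s)
  72: appears 1 time(s)
  76: appears 2 time(s)
  81: appears 2 time(s)
  84: appears 1 time(s)
  88: appears 1 time(s)
Step 2: The value 32 appears most frequently (3 times).
Step 3: Mode = 32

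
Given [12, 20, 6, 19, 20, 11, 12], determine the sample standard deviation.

5.438

Step 1: Compute the mean: 14.2857
Step 2: Sum of squared deviations from the mean: 177.4286
Step 3: Sample variance = 177.4286 / 6 = 29.5714
Step 4: Standard deviation = sqrt(29.5714) = 5.438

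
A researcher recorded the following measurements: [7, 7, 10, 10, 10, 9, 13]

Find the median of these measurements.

10

Step 1: Sort the data in ascending order: [7, 7, 9, 10, 10, 10, 13]
Step 2: The number of values is n = 7.
Step 3: Since n is odd, the median is the middle value at position 4: 10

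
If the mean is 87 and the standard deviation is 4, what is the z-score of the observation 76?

-2.75

Step 1: Recall the z-score formula: z = (x - mu) / sigma
Step 2: Substitute values: z = (76 - 87) / 4
Step 3: z = -11 / 4 = -2.75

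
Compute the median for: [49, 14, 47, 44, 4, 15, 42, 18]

30

Step 1: Sort the data in ascending order: [4, 14, 15, 18, 42, 44, 47, 49]
Step 2: The number of values is n = 8.
Step 3: Since n is even, the median is the average of positions 4 and 5:
  Median = (18 + 42) / 2 = 30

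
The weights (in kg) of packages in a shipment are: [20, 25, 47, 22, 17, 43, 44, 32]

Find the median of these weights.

28.5

Step 1: Sort the data in ascending order: [17, 20, 22, 25, 32, 43, 44, 47]
Step 2: The number of values is n = 8.
Step 3: Since n is even, the median is the average of positions 4 and 5:
  Median = (25 + 32) / 2 = 28.5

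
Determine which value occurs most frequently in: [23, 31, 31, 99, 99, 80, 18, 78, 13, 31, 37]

31

Step 1: Count the frequency of each value:
  13: appears 1 time(s)
  18: appears 1 time(s)
  23: appears 1 time(s)
  31: appears 3 time(s)
  37: appears 1 time(s)
  78: appears 1 time(s)
  80: appears 1 time(s)
  99: appears 2 time(s)
Step 2: The value 31 appears most frequently (3 times).
Step 3: Mode = 31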